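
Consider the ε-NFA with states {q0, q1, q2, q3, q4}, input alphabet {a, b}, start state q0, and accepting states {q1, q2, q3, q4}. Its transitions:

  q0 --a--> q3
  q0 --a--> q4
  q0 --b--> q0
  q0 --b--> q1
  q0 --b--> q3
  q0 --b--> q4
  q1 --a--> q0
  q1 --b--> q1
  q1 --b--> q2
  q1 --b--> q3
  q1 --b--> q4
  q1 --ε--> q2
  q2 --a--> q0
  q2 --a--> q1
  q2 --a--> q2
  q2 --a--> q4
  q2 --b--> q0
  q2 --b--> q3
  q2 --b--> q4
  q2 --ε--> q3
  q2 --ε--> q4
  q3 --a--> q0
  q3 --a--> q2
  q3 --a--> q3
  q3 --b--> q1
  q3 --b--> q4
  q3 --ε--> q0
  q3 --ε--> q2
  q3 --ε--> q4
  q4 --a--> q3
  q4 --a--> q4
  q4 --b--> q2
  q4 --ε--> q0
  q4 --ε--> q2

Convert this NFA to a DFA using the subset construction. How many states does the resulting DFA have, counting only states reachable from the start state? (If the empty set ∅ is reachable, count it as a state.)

Start state of the DFA: {q0} (ε-closure of the NFA start).
{q0} --a--> {q0, q2, q3, q4}  [new]
{q0} --b--> {q0, q1, q2, q3, q4}  [new]
{q0, q2, q3, q4} --a--> {q0, q1, q2, q3, q4}  [seen]
{q0, q2, q3, q4} --b--> {q0, q1, q2, q3, q4}  [seen]
{q0, q1, q2, q3, q4} --a--> {q0, q1, q2, q3, q4}  [seen]
{q0, q1, q2, q3, q4} --b--> {q0, q1, q2, q3, q4}  [seen]
Reachable DFA states: {q0}, {q0, q2, q3, q4}, {q0, q1, q2, q3, q4}.

3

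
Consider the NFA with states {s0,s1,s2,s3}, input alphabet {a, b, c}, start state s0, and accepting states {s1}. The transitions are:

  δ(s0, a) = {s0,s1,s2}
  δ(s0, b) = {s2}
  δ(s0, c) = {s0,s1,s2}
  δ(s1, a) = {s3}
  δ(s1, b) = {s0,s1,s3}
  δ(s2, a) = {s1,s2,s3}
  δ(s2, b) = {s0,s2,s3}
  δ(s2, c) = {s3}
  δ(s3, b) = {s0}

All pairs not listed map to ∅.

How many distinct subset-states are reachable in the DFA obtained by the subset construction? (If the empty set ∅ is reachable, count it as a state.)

Start state of the DFA: {s0}.
{s0} --a--> {s0,s1,s2}  [new]
{s0} --b--> {s2}  [new]
{s0} --c--> {s0,s1,s2}  [seen]
{s0,s1,s2} --a--> {s0,s1,s2,s3}  [new]
{s0,s1,s2} --b--> {s0,s1,s2,s3}  [seen]
{s0,s1,s2} --c--> {s0,s1,s2,s3}  [seen]
{s2} --a--> {s1,s2,s3}  [new]
{s2} --b--> {s0,s2,s3}  [new]
{s2} --c--> {s3}  [new]
{s0,s1,s2,s3} --a--> {s0,s1,s2,s3}  [seen]
{s0,s1,s2,s3} --b--> {s0,s1,s2,s3}  [seen]
{s0,s1,s2,s3} --c--> {s0,s1,s2,s3}  [seen]
{s1,s2,s3} --a--> {s1,s2,s3}  [seen]
{s1,s2,s3} --b--> {s0,s1,s2,s3}  [seen]
{s1,s2,s3} --c--> {s3}  [seen]
{s0,s2,s3} --a--> {s0,s1,s2,s3}  [seen]
{s0,s2,s3} --b--> {s0,s2,s3}  [seen]
{s0,s2,s3} --c--> {s0,s1,s2,s3}  [seen]
{s3} --a--> ∅  [new]
{s3} --b--> {s0}  [seen]
{s3} --c--> ∅  [seen]
∅ --a--> ∅  [seen]
∅ --b--> ∅  [seen]
∅ --c--> ∅  [seen]
Reachable DFA states: {s0}, {s0,s1,s2}, {s2}, {s0,s1,s2,s3}, {s1,s2,s3}, {s0,s2,s3}, {s3}, ∅.

8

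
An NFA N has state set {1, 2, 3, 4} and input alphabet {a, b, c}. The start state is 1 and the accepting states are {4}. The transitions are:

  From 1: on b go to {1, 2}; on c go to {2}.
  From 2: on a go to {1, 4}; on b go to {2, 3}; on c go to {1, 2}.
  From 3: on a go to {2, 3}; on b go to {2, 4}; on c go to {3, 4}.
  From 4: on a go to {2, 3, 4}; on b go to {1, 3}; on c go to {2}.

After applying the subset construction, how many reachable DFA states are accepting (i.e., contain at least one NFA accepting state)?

3

Start state of the DFA: {1}.
{1} --a--> ∅  [new]
{1} --b--> {1, 2}  [new]
{1} --c--> {2}  [new]
∅ --a--> ∅  [seen]
∅ --b--> ∅  [seen]
∅ --c--> ∅  [seen]
{1, 2} --a--> {1, 4}  [new]
{1, 2} --b--> {1, 2, 3}  [new]
{1, 2} --c--> {1, 2}  [seen]
{2} --a--> {1, 4}  [seen]
{2} --b--> {2, 3}  [new]
{2} --c--> {1, 2}  [seen]
{1, 4} --a--> {2, 3, 4}  [new]
{1, 4} --b--> {1, 2, 3}  [seen]
{1, 4} --c--> {2}  [seen]
{1, 2, 3} --a--> {1, 2, 3, 4}  [new]
{1, 2, 3} --b--> {1, 2, 3, 4}  [seen]
{1, 2, 3} --c--> {1, 2, 3, 4}  [seen]
{2, 3} --a--> {1, 2, 3, 4}  [seen]
{2, 3} --b--> {2, 3, 4}  [seen]
{2, 3} --c--> {1, 2, 3, 4}  [seen]
{2, 3, 4} --a--> {1, 2, 3, 4}  [seen]
{2, 3, 4} --b--> {1, 2, 3, 4}  [seen]
{2, 3, 4} --c--> {1, 2, 3, 4}  [seen]
{1, 2, 3, 4} --a--> {1, 2, 3, 4}  [seen]
{1, 2, 3, 4} --b--> {1, 2, 3, 4}  [seen]
{1, 2, 3, 4} --c--> {1, 2, 3, 4}  [seen]
Reachable DFA states: {1}, ∅, {1, 2}, {2}, {1, 4}, {1, 2, 3}, {2, 3}, {2, 3, 4}, {1, 2, 3, 4}.
Accepting DFA states (contain an NFA accepting state): {1, 4}, {2, 3, 4}, {1, 2, 3, 4}.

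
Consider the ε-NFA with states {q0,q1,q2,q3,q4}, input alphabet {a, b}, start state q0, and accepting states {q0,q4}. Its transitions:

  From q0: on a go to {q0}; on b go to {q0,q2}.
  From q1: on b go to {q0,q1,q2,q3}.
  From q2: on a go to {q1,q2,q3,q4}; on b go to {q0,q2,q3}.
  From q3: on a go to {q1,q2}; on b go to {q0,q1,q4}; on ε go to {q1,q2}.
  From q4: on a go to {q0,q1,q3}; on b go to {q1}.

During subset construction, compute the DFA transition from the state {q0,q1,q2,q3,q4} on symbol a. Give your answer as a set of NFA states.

{q0,q1,q2,q3,q4}

δ(q0,a) = {q0}; δ(q1,a) = ∅; δ(q2,a) = {q1,q2,q3,q4}; δ(q3,a) = {q1,q2}; δ(q4,a) = {q0,q1,q3}.
Union: {q0,q1,q2,q3,q4}.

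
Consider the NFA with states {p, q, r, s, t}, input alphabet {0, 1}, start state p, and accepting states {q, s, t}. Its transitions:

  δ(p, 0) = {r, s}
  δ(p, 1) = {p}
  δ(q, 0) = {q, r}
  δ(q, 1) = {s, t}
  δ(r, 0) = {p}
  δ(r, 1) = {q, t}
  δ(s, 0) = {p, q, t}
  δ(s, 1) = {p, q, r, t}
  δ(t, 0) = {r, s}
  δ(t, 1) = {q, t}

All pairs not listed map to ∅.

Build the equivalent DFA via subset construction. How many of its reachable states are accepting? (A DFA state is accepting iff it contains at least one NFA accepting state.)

Start state of the DFA: {p}.
{p} --0--> {r, s}  [new]
{p} --1--> {p}  [seen]
{r, s} --0--> {p, q, t}  [new]
{r, s} --1--> {p, q, r, t}  [new]
{p, q, t} --0--> {q, r, s}  [new]
{p, q, t} --1--> {p, q, s, t}  [new]
{p, q, r, t} --0--> {p, q, r, s}  [new]
{p, q, r, t} --1--> {p, q, s, t}  [seen]
{q, r, s} --0--> {p, q, r, t}  [seen]
{q, r, s} --1--> {p, q, r, s, t}  [new]
{p, q, s, t} --0--> {p, q, r, s, t}  [seen]
{p, q, s, t} --1--> {p, q, r, s, t}  [seen]
{p, q, r, s} --0--> {p, q, r, s, t}  [seen]
{p, q, r, s} --1--> {p, q, r, s, t}  [seen]
{p, q, r, s, t} --0--> {p, q, r, s, t}  [seen]
{p, q, r, s, t} --1--> {p, q, r, s, t}  [seen]
Reachable DFA states: {p}, {r, s}, {p, q, t}, {p, q, r, t}, {q, r, s}, {p, q, s, t}, {p, q, r, s}, {p, q, r, s, t}.
Accepting DFA states (contain an NFA accepting state): {r, s}, {p, q, t}, {p, q, r, t}, {q, r, s}, {p, q, s, t}, {p, q, r, s}, {p, q, r, s, t}.

7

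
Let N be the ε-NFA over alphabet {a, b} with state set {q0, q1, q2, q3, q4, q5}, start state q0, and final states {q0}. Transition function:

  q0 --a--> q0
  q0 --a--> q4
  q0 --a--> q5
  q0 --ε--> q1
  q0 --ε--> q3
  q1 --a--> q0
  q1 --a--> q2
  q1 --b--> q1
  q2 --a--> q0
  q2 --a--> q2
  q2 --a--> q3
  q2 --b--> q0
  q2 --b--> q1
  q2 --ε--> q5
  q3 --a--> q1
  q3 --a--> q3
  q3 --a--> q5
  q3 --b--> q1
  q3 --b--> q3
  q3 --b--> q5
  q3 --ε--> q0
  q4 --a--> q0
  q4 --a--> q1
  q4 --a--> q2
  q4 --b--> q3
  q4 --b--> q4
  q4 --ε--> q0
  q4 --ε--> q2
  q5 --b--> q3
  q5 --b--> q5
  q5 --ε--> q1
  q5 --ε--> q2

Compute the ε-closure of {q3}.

Begin with {q3}.
q3 →ε {q0}; add q0.
q0 →ε {q1, q3}; add q1.
ε-closure = {q0, q1, q3}.

{q0, q1, q3}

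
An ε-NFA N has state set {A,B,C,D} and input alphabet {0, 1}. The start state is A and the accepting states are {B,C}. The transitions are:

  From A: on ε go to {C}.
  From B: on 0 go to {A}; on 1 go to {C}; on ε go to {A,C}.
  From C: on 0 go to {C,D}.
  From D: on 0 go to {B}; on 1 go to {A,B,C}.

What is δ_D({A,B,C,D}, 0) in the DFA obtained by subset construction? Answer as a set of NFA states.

δ(A,0) = ∅; δ(B,0) = {A}; δ(C,0) = {C,D}; δ(D,0) = {B}.
Union: {A,B,C,D}.

{A,B,C,D}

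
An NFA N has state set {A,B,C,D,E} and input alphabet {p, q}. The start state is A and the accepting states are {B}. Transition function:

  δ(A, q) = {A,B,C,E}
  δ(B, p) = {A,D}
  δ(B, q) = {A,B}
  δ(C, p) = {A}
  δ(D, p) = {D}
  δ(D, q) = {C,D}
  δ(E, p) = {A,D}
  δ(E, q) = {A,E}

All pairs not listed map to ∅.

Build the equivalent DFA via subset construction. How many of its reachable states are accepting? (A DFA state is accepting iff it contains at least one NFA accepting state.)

Start state of the DFA: {A}.
{A} --p--> ∅  [new]
{A} --q--> {A,B,C,E}  [new]
∅ --p--> ∅  [seen]
∅ --q--> ∅  [seen]
{A,B,C,E} --p--> {A,D}  [new]
{A,B,C,E} --q--> {A,B,C,E}  [seen]
{A,D} --p--> {D}  [new]
{A,D} --q--> {A,B,C,D,E}  [new]
{D} --p--> {D}  [seen]
{D} --q--> {C,D}  [new]
{A,B,C,D,E} --p--> {A,D}  [seen]
{A,B,C,D,E} --q--> {A,B,C,D,E}  [seen]
{C,D} --p--> {A,D}  [seen]
{C,D} --q--> {C,D}  [seen]
Reachable DFA states: {A}, ∅, {A,B,C,E}, {A,D}, {D}, {A,B,C,D,E}, {C,D}.
Accepting DFA states (contain an NFA accepting state): {A,B,C,E}, {A,B,C,D,E}.

2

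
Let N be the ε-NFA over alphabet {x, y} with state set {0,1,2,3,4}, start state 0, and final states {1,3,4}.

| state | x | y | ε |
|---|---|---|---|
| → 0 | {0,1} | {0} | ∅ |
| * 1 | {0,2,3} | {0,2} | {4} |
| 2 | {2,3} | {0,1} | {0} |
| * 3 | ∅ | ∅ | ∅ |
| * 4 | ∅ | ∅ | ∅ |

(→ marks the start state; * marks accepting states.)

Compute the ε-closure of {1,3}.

{1,3,4}

Begin with {1,3}.
1 →ε {4}; add 4.
ε-closure = {1,3,4}.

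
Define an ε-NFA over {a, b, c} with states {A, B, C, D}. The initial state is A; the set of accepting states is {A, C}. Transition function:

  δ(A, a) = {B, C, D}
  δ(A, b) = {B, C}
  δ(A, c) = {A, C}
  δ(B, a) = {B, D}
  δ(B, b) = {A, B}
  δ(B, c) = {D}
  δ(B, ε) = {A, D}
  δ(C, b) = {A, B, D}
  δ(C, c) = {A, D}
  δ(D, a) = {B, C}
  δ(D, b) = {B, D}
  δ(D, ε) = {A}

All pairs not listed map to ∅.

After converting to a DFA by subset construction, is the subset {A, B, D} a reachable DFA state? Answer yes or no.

no

Start state of the DFA: {A} (ε-closure of the NFA start).
{A} --a--> {A, B, C, D}  [new]
{A} --b--> {A, B, C, D}  [seen]
{A} --c--> {A, C}  [new]
{A, B, C, D} --a--> {A, B, C, D}  [seen]
{A, B, C, D} --b--> {A, B, C, D}  [seen]
{A, B, C, D} --c--> {A, C, D}  [new]
{A, C} --a--> {A, B, C, D}  [seen]
{A, C} --b--> {A, B, C, D}  [seen]
{A, C} --c--> {A, C, D}  [seen]
{A, C, D} --a--> {A, B, C, D}  [seen]
{A, C, D} --b--> {A, B, C, D}  [seen]
{A, C, D} --c--> {A, C, D}  [seen]
Reachable DFA states: {A}, {A, B, C, D}, {A, C}, {A, C, D}.
{A, B, D} is not among them.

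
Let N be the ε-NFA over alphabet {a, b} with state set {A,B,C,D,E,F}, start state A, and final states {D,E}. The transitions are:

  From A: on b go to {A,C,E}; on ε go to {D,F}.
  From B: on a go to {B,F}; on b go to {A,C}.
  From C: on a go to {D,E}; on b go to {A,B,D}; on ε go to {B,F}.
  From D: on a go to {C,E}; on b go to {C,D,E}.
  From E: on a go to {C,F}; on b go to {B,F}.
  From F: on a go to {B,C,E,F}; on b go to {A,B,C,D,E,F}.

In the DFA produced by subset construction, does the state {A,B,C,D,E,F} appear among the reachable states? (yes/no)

yes

Start state of the DFA: {A,D,F} (ε-closure of the NFA start).
{A,D,F} --a--> {B,C,E,F}  [new]
{A,D,F} --b--> {A,B,C,D,E,F}  [new]
{B,C,E,F} --a--> {B,C,D,E,F}  [new]
{B,C,E,F} --b--> {A,B,C,D,E,F}  [seen]
{A,B,C,D,E,F} --a--> {B,C,D,E,F}  [seen]
{A,B,C,D,E,F} --b--> {A,B,C,D,E,F}  [seen]
{B,C,D,E,F} --a--> {B,C,D,E,F}  [seen]
{B,C,D,E,F} --b--> {A,B,C,D,E,F}  [seen]
Reachable DFA states: {A,D,F}, {B,C,E,F}, {A,B,C,D,E,F}, {B,C,D,E,F}.
{A,B,C,D,E,F} is among them.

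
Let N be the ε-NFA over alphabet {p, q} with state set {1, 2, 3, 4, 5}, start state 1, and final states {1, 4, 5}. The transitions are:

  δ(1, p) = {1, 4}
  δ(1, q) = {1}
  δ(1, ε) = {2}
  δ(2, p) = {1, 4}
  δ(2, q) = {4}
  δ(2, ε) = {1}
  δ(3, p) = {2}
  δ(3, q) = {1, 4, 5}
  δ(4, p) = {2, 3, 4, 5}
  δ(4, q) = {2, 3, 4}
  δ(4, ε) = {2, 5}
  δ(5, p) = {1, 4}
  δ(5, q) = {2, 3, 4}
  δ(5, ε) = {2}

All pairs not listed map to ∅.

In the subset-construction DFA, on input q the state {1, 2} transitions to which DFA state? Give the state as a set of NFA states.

{1, 2, 4, 5}

δ(1,q) = {1}; δ(2,q) = {4}.
Union: {1, 4}.
ε-closure gives {1, 2, 4, 5}.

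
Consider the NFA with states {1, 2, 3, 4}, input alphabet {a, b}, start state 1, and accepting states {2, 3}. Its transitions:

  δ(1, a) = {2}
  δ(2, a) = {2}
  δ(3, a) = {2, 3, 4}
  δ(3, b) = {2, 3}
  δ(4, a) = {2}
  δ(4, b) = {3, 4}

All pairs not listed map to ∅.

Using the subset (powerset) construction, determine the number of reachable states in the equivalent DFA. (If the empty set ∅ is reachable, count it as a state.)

Start state of the DFA: {1}.
{1} --a--> {2}  [new]
{1} --b--> ∅  [new]
{2} --a--> {2}  [seen]
{2} --b--> ∅  [seen]
∅ --a--> ∅  [seen]
∅ --b--> ∅  [seen]
Reachable DFA states: {1}, {2}, ∅.

3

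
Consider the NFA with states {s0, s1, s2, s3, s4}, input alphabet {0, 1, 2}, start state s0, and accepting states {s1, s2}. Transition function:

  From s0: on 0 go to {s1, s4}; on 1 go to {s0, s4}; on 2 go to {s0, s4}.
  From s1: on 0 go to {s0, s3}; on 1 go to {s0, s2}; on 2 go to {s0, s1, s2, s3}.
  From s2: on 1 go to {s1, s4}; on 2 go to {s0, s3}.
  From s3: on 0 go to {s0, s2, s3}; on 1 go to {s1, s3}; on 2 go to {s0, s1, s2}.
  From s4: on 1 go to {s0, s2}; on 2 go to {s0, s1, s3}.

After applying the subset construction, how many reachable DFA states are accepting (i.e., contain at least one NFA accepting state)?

Start state of the DFA: {s0}.
{s0} --0--> {s1, s4}  [new]
{s0} --1--> {s0, s4}  [new]
{s0} --2--> {s0, s4}  [seen]
{s1, s4} --0--> {s0, s3}  [new]
{s1, s4} --1--> {s0, s2}  [new]
{s1, s4} --2--> {s0, s1, s2, s3}  [new]
{s0, s4} --0--> {s1, s4}  [seen]
{s0, s4} --1--> {s0, s2, s4}  [new]
{s0, s4} --2--> {s0, s1, s3, s4}  [new]
{s0, s3} --0--> {s0, s1, s2, s3, s4}  [new]
{s0, s3} --1--> {s0, s1, s3, s4}  [seen]
{s0, s3} --2--> {s0, s1, s2, s4}  [new]
{s0, s2} --0--> {s1, s4}  [seen]
{s0, s2} --1--> {s0, s1, s4}  [new]
{s0, s2} --2--> {s0, s3, s4}  [new]
{s0, s1, s2, s3} --0--> {s0, s1, s2, s3, s4}  [seen]
{s0, s1, s2, s3} --1--> {s0, s1, s2, s3, s4}  [seen]
{s0, s1, s2, s3} --2--> {s0, s1, s2, s3, s4}  [seen]
{s0, s2, s4} --0--> {s1, s4}  [seen]
{s0, s2, s4} --1--> {s0, s1, s2, s4}  [seen]
{s0, s2, s4} --2--> {s0, s1, s3, s4}  [seen]
{s0, s1, s3, s4} --0--> {s0, s1, s2, s3, s4}  [seen]
{s0, s1, s3, s4} --1--> {s0, s1, s2, s3, s4}  [seen]
{s0, s1, s3, s4} --2--> {s0, s1, s2, s3, s4}  [seen]
{s0, s1, s2, s3, s4} --0--> {s0, s1, s2, s3, s4}  [seen]
{s0, s1, s2, s3, s4} --1--> {s0, s1, s2, s3, s4}  [seen]
{s0, s1, s2, s3, s4} --2--> {s0, s1, s2, s3, s4}  [seen]
{s0, s1, s2, s4} --0--> {s0, s1, s3, s4}  [seen]
{s0, s1, s2, s4} --1--> {s0, s1, s2, s4}  [seen]
{s0, s1, s2, s4} --2--> {s0, s1, s2, s3, s4}  [seen]
{s0, s1, s4} --0--> {s0, s1, s3, s4}  [seen]
{s0, s1, s4} --1--> {s0, s2, s4}  [seen]
{s0, s1, s4} --2--> {s0, s1, s2, s3, s4}  [seen]
{s0, s3, s4} --0--> {s0, s1, s2, s3, s4}  [seen]
{s0, s3, s4} --1--> {s0, s1, s2, s3, s4}  [seen]
{s0, s3, s4} --2--> {s0, s1, s2, s3, s4}  [seen]
Reachable DFA states: {s0}, {s1, s4}, {s0, s4}, {s0, s3}, {s0, s2}, {s0, s1, s2, s3}, {s0, s2, s4}, {s0, s1, s3, s4}, {s0, s1, s2, s3, s4}, {s0, s1, s2, s4}, {s0, s1, s4}, {s0, s3, s4}.
Accepting DFA states (contain an NFA accepting state): {s1, s4}, {s0, s2}, {s0, s1, s2, s3}, {s0, s2, s4}, {s0, s1, s3, s4}, {s0, s1, s2, s3, s4}, {s0, s1, s2, s4}, {s0, s1, s4}.

8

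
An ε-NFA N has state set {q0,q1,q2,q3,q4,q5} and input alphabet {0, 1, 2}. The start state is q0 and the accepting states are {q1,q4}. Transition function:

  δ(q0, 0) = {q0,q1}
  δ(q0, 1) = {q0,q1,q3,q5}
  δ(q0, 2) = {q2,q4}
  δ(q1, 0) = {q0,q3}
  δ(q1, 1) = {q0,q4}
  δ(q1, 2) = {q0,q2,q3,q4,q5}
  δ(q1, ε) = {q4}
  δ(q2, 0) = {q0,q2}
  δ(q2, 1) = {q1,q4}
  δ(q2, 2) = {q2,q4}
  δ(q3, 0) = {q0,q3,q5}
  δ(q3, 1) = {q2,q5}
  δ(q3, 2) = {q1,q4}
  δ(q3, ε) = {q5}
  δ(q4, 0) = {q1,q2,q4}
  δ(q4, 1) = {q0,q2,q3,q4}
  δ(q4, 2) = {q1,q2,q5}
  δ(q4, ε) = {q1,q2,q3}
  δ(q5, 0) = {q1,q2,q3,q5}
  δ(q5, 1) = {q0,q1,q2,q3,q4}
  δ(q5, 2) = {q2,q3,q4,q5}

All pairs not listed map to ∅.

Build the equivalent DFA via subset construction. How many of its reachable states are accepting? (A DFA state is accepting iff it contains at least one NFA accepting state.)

Start state of the DFA: {q0} (ε-closure of the NFA start).
{q0} --0--> {q0,q1,q2,q3,q4,q5}  [new]
{q0} --1--> {q0,q1,q2,q3,q4,q5}  [seen]
{q0} --2--> {q1,q2,q3,q4,q5}  [new]
{q0,q1,q2,q3,q4,q5} --0--> {q0,q1,q2,q3,q4,q5}  [seen]
{q0,q1,q2,q3,q4,q5} --1--> {q0,q1,q2,q3,q4,q5}  [seen]
{q0,q1,q2,q3,q4,q5} --2--> {q0,q1,q2,q3,q4,q5}  [seen]
{q1,q2,q3,q4,q5} --0--> {q0,q1,q2,q3,q4,q5}  [seen]
{q1,q2,q3,q4,q5} --1--> {q0,q1,q2,q3,q4,q5}  [seen]
{q1,q2,q3,q4,q5} --2--> {q0,q1,q2,q3,q4,q5}  [seen]
Reachable DFA states: {q0}, {q0,q1,q2,q3,q4,q5}, {q1,q2,q3,q4,q5}.
Accepting DFA states (contain an NFA accepting state): {q0,q1,q2,q3,q4,q5}, {q1,q2,q3,q4,q5}.

2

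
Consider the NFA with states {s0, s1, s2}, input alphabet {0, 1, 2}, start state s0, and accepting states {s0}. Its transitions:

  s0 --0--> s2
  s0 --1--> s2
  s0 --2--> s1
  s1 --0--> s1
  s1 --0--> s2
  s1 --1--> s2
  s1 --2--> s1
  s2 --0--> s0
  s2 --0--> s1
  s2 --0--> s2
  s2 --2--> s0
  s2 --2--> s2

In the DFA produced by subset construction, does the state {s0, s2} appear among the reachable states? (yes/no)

yes

Start state of the DFA: {s0}.
{s0} --0--> {s2}  [new]
{s0} --1--> {s2}  [seen]
{s0} --2--> {s1}  [new]
{s2} --0--> {s0, s1, s2}  [new]
{s2} --1--> ∅  [new]
{s2} --2--> {s0, s2}  [new]
{s1} --0--> {s1, s2}  [new]
{s1} --1--> {s2}  [seen]
{s1} --2--> {s1}  [seen]
{s0, s1, s2} --0--> {s0, s1, s2}  [seen]
{s0, s1, s2} --1--> {s2}  [seen]
{s0, s1, s2} --2--> {s0, s1, s2}  [seen]
∅ --0--> ∅  [seen]
∅ --1--> ∅  [seen]
∅ --2--> ∅  [seen]
{s0, s2} --0--> {s0, s1, s2}  [seen]
{s0, s2} --1--> {s2}  [seen]
{s0, s2} --2--> {s0, s1, s2}  [seen]
{s1, s2} --0--> {s0, s1, s2}  [seen]
{s1, s2} --1--> {s2}  [seen]
{s1, s2} --2--> {s0, s1, s2}  [seen]
Reachable DFA states: {s0}, {s2}, {s1}, {s0, s1, s2}, ∅, {s0, s2}, {s1, s2}.
{s0, s2} is among them.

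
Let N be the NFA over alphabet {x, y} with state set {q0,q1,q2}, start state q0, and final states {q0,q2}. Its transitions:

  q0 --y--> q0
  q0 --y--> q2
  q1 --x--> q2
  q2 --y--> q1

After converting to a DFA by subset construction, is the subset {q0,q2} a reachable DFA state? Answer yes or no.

yes

Start state of the DFA: {q0}.
{q0} --x--> ∅  [new]
{q0} --y--> {q0,q2}  [new]
∅ --x--> ∅  [seen]
∅ --y--> ∅  [seen]
{q0,q2} --x--> ∅  [seen]
{q0,q2} --y--> {q0,q1,q2}  [new]
{q0,q1,q2} --x--> {q2}  [new]
{q0,q1,q2} --y--> {q0,q1,q2}  [seen]
{q2} --x--> ∅  [seen]
{q2} --y--> {q1}  [new]
{q1} --x--> {q2}  [seen]
{q1} --y--> ∅  [seen]
Reachable DFA states: {q0}, ∅, {q0,q2}, {q0,q1,q2}, {q2}, {q1}.
{q0,q2} is among them.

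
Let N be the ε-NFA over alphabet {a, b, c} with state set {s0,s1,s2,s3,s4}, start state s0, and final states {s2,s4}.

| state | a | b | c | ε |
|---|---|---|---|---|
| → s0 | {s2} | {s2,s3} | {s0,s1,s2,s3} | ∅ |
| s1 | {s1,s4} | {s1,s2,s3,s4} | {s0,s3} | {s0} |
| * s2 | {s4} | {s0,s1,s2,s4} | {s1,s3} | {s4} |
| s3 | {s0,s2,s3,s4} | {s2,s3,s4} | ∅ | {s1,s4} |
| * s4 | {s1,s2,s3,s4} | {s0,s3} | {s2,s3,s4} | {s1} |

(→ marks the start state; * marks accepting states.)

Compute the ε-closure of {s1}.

{s0,s1}

Begin with {s1}.
s1 →ε {s0}; add s0.
ε-closure = {s0,s1}.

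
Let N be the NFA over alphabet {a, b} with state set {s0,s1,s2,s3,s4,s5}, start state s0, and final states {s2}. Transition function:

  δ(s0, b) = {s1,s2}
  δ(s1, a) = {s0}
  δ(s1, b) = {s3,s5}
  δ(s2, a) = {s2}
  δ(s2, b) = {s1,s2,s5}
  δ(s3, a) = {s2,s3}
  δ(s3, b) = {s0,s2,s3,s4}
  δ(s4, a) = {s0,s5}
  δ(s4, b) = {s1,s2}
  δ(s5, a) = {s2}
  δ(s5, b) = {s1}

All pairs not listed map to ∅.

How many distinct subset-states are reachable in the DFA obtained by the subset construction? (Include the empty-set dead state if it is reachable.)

11

Start state of the DFA: {s0}.
{s0} --a--> ∅  [new]
{s0} --b--> {s1,s2}  [new]
∅ --a--> ∅  [seen]
∅ --b--> ∅  [seen]
{s1,s2} --a--> {s0,s2}  [new]
{s1,s2} --b--> {s1,s2,s3,s5}  [new]
{s0,s2} --a--> {s2}  [new]
{s0,s2} --b--> {s1,s2,s5}  [new]
{s1,s2,s3,s5} --a--> {s0,s2,s3}  [new]
{s1,s2,s3,s5} --b--> {s0,s1,s2,s3,s4,s5}  [new]
{s2} --a--> {s2}  [seen]
{s2} --b--> {s1,s2,s5}  [seen]
{s1,s2,s5} --a--> {s0,s2}  [seen]
{s1,s2,s5} --b--> {s1,s2,s3,s5}  [seen]
{s0,s2,s3} --a--> {s2,s3}  [new]
{s0,s2,s3} --b--> {s0,s1,s2,s3,s4,s5}  [seen]
{s0,s1,s2,s3,s4,s5} --a--> {s0,s2,s3,s5}  [new]
{s0,s1,s2,s3,s4,s5} --b--> {s0,s1,s2,s3,s4,s5}  [seen]
{s2,s3} --a--> {s2,s3}  [seen]
{s2,s3} --b--> {s0,s1,s2,s3,s4,s5}  [seen]
{s0,s2,s3,s5} --a--> {s2,s3}  [seen]
{s0,s2,s3,s5} --b--> {s0,s1,s2,s3,s4,s5}  [seen]
Reachable DFA states: {s0}, ∅, {s1,s2}, {s0,s2}, {s1,s2,s3,s5}, {s2}, {s1,s2,s5}, {s0,s2,s3}, {s0,s1,s2,s3,s4,s5}, {s2,s3}, {s0,s2,s3,s5}.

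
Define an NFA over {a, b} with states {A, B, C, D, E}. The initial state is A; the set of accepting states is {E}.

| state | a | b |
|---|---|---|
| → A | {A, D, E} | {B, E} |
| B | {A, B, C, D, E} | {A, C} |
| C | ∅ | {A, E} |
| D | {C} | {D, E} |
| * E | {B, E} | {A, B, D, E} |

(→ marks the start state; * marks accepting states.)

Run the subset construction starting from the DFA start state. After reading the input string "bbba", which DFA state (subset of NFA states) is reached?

{A, B, C, D, E}

Start: {A}.
δ(A,b) = {B, E}.
Union: {B, E}.
After b: {B, E}.
δ(B,b) = {A, C}; δ(E,b) = {A, B, D, E}.
Union: {A, B, C, D, E}.
After b: {A, B, C, D, E}.
δ(A,b) = {B, E}; δ(B,b) = {A, C}; δ(C,b) = {A, E}; δ(D,b) = {D, E}; δ(E,b) = {A, B, D, E}.
Union: {A, B, C, D, E}.
After b: {A, B, C, D, E}.
δ(A,a) = {A, D, E}; δ(B,a) = {A, B, C, D, E}; δ(C,a) = ∅; δ(D,a) = {C}; δ(E,a) = {B, E}.
Union: {A, B, C, D, E}.
After a: {A, B, C, D, E}.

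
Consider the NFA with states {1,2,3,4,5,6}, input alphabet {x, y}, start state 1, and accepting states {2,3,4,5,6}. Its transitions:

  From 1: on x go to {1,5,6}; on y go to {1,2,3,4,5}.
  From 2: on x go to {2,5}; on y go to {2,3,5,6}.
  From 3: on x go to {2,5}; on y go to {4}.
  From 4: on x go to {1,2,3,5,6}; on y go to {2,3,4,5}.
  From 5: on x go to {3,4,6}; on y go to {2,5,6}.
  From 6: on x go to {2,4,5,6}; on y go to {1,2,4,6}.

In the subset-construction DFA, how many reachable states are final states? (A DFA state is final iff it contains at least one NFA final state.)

Start state of the DFA: {1}.
{1} --x--> {1,5,6}  [new]
{1} --y--> {1,2,3,4,5}  [new]
{1,5,6} --x--> {1,2,3,4,5,6}  [new]
{1,5,6} --y--> {1,2,3,4,5,6}  [seen]
{1,2,3,4,5} --x--> {1,2,3,4,5,6}  [seen]
{1,2,3,4,5} --y--> {1,2,3,4,5,6}  [seen]
{1,2,3,4,5,6} --x--> {1,2,3,4,5,6}  [seen]
{1,2,3,4,5,6} --y--> {1,2,3,4,5,6}  [seen]
Reachable DFA states: {1}, {1,5,6}, {1,2,3,4,5}, {1,2,3,4,5,6}.
Accepting DFA states (contain an NFA accepting state): {1,5,6}, {1,2,3,4,5}, {1,2,3,4,5,6}.

3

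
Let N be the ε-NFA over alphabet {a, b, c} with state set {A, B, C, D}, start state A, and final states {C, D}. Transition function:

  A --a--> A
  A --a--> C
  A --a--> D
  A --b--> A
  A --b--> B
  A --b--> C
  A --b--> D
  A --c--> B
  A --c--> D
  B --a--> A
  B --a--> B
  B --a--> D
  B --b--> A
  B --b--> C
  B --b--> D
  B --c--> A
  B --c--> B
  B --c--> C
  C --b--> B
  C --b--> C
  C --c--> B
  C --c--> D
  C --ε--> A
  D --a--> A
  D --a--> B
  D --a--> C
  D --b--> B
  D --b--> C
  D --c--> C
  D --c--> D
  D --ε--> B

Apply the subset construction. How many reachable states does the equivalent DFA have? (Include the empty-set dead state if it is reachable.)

Start state of the DFA: {A} (ε-closure of the NFA start).
{A} --a--> {A, B, C, D}  [new]
{A} --b--> {A, B, C, D}  [seen]
{A} --c--> {B, D}  [new]
{A, B, C, D} --a--> {A, B, C, D}  [seen]
{A, B, C, D} --b--> {A, B, C, D}  [seen]
{A, B, C, D} --c--> {A, B, C, D}  [seen]
{B, D} --a--> {A, B, C, D}  [seen]
{B, D} --b--> {A, B, C, D}  [seen]
{B, D} --c--> {A, B, C, D}  [seen]
Reachable DFA states: {A}, {A, B, C, D}, {B, D}.

3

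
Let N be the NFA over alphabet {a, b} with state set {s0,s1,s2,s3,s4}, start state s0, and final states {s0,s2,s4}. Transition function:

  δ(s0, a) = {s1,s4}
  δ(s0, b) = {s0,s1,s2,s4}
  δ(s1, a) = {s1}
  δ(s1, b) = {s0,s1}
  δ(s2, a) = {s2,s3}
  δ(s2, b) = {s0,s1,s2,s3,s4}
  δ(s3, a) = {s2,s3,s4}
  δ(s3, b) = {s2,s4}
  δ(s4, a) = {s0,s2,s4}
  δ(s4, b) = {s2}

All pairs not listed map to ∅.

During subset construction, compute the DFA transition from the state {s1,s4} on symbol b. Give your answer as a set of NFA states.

{s0,s1,s2}

δ(s1,b) = {s0,s1}; δ(s4,b) = {s2}.
Union: {s0,s1,s2}.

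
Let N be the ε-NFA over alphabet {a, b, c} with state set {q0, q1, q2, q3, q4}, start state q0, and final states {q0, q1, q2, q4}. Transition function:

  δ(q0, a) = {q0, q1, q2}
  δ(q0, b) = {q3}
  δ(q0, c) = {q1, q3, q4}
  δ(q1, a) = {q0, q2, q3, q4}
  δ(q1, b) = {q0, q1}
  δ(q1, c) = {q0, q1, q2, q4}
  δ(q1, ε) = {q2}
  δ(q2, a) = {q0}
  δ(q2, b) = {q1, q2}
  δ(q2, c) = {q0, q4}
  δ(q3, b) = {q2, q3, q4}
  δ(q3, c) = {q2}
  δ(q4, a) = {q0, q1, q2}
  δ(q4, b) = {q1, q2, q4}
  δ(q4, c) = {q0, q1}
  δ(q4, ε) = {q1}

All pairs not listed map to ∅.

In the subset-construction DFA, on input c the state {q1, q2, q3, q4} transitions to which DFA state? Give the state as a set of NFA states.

δ(q1,c) = {q0, q1, q2, q4}; δ(q2,c) = {q0, q4}; δ(q3,c) = {q2}; δ(q4,c) = {q0, q1}.
Union: {q0, q1, q2, q4}.

{q0, q1, q2, q4}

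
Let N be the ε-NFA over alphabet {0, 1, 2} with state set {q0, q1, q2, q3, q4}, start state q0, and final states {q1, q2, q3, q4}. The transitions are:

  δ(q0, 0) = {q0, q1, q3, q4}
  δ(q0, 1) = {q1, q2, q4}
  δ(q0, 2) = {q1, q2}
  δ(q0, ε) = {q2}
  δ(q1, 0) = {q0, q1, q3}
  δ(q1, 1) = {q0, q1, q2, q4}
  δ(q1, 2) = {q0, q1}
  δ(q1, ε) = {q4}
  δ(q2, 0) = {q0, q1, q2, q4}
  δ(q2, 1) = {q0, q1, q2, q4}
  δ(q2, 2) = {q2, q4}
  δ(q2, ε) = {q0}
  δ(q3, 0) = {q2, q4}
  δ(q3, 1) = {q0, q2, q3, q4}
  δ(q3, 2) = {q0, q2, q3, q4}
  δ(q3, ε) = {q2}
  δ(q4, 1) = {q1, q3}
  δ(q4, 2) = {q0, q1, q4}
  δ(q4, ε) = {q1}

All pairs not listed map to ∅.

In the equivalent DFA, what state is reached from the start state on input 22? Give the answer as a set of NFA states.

Start: {q0, q2}.
δ(q0,2) = {q1, q2}; δ(q2,2) = {q2, q4}.
Union: {q1, q2, q4}.
ε-closure gives {q0, q1, q2, q4}.
After 2: {q0, q1, q2, q4}.
δ(q0,2) = {q1, q2}; δ(q1,2) = {q0, q1}; δ(q2,2) = {q2, q4}; δ(q4,2) = {q0, q1, q4}.
Union: {q0, q1, q2, q4}.
After 2: {q0, q1, q2, q4}.

{q0, q1, q2, q4}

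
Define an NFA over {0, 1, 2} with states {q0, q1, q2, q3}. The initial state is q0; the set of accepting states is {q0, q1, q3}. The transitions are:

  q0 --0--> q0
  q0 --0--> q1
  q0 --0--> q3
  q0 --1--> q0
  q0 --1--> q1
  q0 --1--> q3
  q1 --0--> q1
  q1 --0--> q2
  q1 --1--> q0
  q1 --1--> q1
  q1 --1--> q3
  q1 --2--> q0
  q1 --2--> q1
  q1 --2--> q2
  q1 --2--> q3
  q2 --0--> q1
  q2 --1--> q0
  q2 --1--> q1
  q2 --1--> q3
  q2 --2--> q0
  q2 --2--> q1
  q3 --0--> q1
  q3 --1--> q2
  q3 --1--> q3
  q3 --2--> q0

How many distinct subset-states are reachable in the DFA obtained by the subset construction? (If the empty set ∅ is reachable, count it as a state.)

4

Start state of the DFA: {q0}.
{q0} --0--> {q0, q1, q3}  [new]
{q0} --1--> {q0, q1, q3}  [seen]
{q0} --2--> ∅  [new]
{q0, q1, q3} --0--> {q0, q1, q2, q3}  [new]
{q0, q1, q3} --1--> {q0, q1, q2, q3}  [seen]
{q0, q1, q3} --2--> {q0, q1, q2, q3}  [seen]
∅ --0--> ∅  [seen]
∅ --1--> ∅  [seen]
∅ --2--> ∅  [seen]
{q0, q1, q2, q3} --0--> {q0, q1, q2, q3}  [seen]
{q0, q1, q2, q3} --1--> {q0, q1, q2, q3}  [seen]
{q0, q1, q2, q3} --2--> {q0, q1, q2, q3}  [seen]
Reachable DFA states: {q0}, {q0, q1, q3}, ∅, {q0, q1, q2, q3}.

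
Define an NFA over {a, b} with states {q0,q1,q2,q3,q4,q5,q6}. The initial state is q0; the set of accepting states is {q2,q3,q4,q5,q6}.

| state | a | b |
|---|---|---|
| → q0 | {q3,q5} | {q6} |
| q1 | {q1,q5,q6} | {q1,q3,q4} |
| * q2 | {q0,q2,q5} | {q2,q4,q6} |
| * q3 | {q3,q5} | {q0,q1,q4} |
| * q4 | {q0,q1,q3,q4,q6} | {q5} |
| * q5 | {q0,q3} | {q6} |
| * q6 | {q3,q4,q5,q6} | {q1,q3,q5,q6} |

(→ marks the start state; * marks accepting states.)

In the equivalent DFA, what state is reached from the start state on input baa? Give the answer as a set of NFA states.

Start: {q0}.
δ(q0,b) = {q6}.
Union: {q6}.
After b: {q6}.
δ(q6,a) = {q3,q4,q5,q6}.
Union: {q3,q4,q5,q6}.
After a: {q3,q4,q5,q6}.
δ(q3,a) = {q3,q5}; δ(q4,a) = {q0,q1,q3,q4,q6}; δ(q5,a) = {q0,q3}; δ(q6,a) = {q3,q4,q5,q6}.
Union: {q0,q1,q3,q4,q5,q6}.
After a: {q0,q1,q3,q4,q5,q6}.

{q0,q1,q3,q4,q5,q6}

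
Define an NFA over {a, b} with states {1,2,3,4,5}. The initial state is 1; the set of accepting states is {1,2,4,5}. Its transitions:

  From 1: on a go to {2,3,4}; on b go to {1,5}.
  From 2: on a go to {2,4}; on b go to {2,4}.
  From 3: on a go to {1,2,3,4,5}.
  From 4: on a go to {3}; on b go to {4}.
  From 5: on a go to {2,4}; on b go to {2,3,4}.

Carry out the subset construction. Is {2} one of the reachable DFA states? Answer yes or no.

Start state of the DFA: {1}.
{1} --a--> {2,3,4}  [new]
{1} --b--> {1,5}  [new]
{2,3,4} --a--> {1,2,3,4,5}  [new]
{2,3,4} --b--> {2,4}  [new]
{1,5} --a--> {2,3,4}  [seen]
{1,5} --b--> {1,2,3,4,5}  [seen]
{1,2,3,4,5} --a--> {1,2,3,4,5}  [seen]
{1,2,3,4,5} --b--> {1,2,3,4,5}  [seen]
{2,4} --a--> {2,3,4}  [seen]
{2,4} --b--> {2,4}  [seen]
Reachable DFA states: {1}, {2,3,4}, {1,5}, {1,2,3,4,5}, {2,4}.
{2} is not among them.

no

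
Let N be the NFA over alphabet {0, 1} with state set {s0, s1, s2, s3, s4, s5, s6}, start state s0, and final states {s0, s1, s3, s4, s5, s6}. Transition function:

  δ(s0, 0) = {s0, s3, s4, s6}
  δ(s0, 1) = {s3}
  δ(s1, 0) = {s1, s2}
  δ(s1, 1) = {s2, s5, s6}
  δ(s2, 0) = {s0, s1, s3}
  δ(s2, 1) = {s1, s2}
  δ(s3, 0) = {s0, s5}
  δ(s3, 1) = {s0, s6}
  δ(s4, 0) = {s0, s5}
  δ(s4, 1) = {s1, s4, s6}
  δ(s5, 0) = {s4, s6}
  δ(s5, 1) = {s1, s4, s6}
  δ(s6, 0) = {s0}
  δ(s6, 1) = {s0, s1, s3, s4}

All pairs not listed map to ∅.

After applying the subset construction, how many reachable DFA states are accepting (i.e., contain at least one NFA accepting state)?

Start state of the DFA: {s0}.
{s0} --0--> {s0, s3, s4, s6}  [new]
{s0} --1--> {s3}  [new]
{s0, s3, s4, s6} --0--> {s0, s3, s4, s5, s6}  [new]
{s0, s3, s4, s6} --1--> {s0, s1, s3, s4, s6}  [new]
{s3} --0--> {s0, s5}  [new]
{s3} --1--> {s0, s6}  [new]
{s0, s3, s4, s5, s6} --0--> {s0, s3, s4, s5, s6}  [seen]
{s0, s3, s4, s5, s6} --1--> {s0, s1, s3, s4, s6}  [seen]
{s0, s1, s3, s4, s6} --0--> {s0, s1, s2, s3, s4, s5, s6}  [new]
{s0, s1, s3, s4, s6} --1--> {s0, s1, s2, s3, s4, s5, s6}  [seen]
{s0, s5} --0--> {s0, s3, s4, s6}  [seen]
{s0, s5} --1--> {s1, s3, s4, s6}  [new]
{s0, s6} --0--> {s0, s3, s4, s6}  [seen]
{s0, s6} --1--> {s0, s1, s3, s4}  [new]
{s0, s1, s2, s3, s4, s5, s6} --0--> {s0, s1, s2, s3, s4, s5, s6}  [seen]
{s0, s1, s2, s3, s4, s5, s6} --1--> {s0, s1, s2, s3, s4, s5, s6}  [seen]
{s1, s3, s4, s6} --0--> {s0, s1, s2, s5}  [new]
{s1, s3, s4, s6} --1--> {s0, s1, s2, s3, s4, s5, s6}  [seen]
{s0, s1, s3, s4} --0--> {s0, s1, s2, s3, s4, s5, s6}  [seen]
{s0, s1, s3, s4} --1--> {s0, s1, s2, s3, s4, s5, s6}  [seen]
{s0, s1, s2, s5} --0--> {s0, s1, s2, s3, s4, s6}  [new]
{s0, s1, s2, s5} --1--> {s1, s2, s3, s4, s5, s6}  [new]
{s0, s1, s2, s3, s4, s6} --0--> {s0, s1, s2, s3, s4, s5, s6}  [seen]
{s0, s1, s2, s3, s4, s6} --1--> {s0, s1, s2, s3, s4, s5, s6}  [seen]
{s1, s2, s3, s4, s5, s6} --0--> {s0, s1, s2, s3, s4, s5, s6}  [seen]
{s1, s2, s3, s4, s5, s6} --1--> {s0, s1, s2, s3, s4, s5, s6}  [seen]
Reachable DFA states: {s0}, {s0, s3, s4, s6}, {s3}, {s0, s3, s4, s5, s6}, {s0, s1, s3, s4, s6}, {s0, s5}, {s0, s6}, {s0, s1, s2, s3, s4, s5, s6}, {s1, s3, s4, s6}, {s0, s1, s3, s4}, {s0, s1, s2, s5}, {s0, s1, s2, s3, s4, s6}, {s1, s2, s3, s4, s5, s6}.
Accepting DFA states (contain an NFA accepting state): {s0}, {s0, s3, s4, s6}, {s3}, {s0, s3, s4, s5, s6}, {s0, s1, s3, s4, s6}, {s0, s5}, {s0, s6}, {s0, s1, s2, s3, s4, s5, s6}, {s1, s3, s4, s6}, {s0, s1, s3, s4}, {s0, s1, s2, s5}, {s0, s1, s2, s3, s4, s6}, {s1, s2, s3, s4, s5, s6}.

13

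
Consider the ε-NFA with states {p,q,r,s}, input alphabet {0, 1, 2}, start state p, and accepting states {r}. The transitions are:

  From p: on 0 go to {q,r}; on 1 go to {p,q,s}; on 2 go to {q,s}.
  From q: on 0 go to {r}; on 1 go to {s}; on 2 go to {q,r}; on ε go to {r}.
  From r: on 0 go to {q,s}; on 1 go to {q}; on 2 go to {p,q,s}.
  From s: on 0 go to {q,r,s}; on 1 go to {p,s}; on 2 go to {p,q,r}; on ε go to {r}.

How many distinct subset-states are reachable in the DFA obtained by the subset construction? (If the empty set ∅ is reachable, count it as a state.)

4

Start state of the DFA: {p} (ε-closure of the NFA start).
{p} --0--> {q,r}  [new]
{p} --1--> {p,q,r,s}  [new]
{p} --2--> {q,r,s}  [new]
{q,r} --0--> {q,r,s}  [seen]
{q,r} --1--> {q,r,s}  [seen]
{q,r} --2--> {p,q,r,s}  [seen]
{p,q,r,s} --0--> {q,r,s}  [seen]
{p,q,r,s} --1--> {p,q,r,s}  [seen]
{p,q,r,s} --2--> {p,q,r,s}  [seen]
{q,r,s} --0--> {q,r,s}  [seen]
{q,r,s} --1--> {p,q,r,s}  [seen]
{q,r,s} --2--> {p,q,r,s}  [seen]
Reachable DFA states: {p}, {q,r}, {p,q,r,s}, {q,r,s}.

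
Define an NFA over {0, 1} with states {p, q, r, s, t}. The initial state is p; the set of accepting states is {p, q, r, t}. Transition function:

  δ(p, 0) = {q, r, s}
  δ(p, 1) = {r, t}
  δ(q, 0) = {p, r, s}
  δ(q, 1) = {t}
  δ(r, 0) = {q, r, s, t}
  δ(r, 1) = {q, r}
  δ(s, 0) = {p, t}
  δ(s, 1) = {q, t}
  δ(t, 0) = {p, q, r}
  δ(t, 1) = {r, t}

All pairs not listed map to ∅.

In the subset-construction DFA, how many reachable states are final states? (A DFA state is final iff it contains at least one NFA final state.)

Start state of the DFA: {p}.
{p} --0--> {q, r, s}  [new]
{p} --1--> {r, t}  [new]
{q, r, s} --0--> {p, q, r, s, t}  [new]
{q, r, s} --1--> {q, r, t}  [new]
{r, t} --0--> {p, q, r, s, t}  [seen]
{r, t} --1--> {q, r, t}  [seen]
{p, q, r, s, t} --0--> {p, q, r, s, t}  [seen]
{p, q, r, s, t} --1--> {q, r, t}  [seen]
{q, r, t} --0--> {p, q, r, s, t}  [seen]
{q, r, t} --1--> {q, r, t}  [seen]
Reachable DFA states: {p}, {q, r, s}, {r, t}, {p, q, r, s, t}, {q, r, t}.
Accepting DFA states (contain an NFA accepting state): {p}, {q, r, s}, {r, t}, {p, q, r, s, t}, {q, r, t}.

5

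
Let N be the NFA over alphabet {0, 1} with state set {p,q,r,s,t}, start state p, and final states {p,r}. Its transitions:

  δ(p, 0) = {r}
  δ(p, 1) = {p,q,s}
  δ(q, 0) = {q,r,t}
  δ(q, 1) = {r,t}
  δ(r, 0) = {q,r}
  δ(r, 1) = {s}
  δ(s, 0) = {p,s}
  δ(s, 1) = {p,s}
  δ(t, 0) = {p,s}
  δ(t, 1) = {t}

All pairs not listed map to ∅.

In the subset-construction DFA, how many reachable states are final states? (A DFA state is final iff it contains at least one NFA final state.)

12

Start state of the DFA: {p}.
{p} --0--> {r}  [new]
{p} --1--> {p,q,s}  [new]
{r} --0--> {q,r}  [new]
{r} --1--> {s}  [new]
{p,q,s} --0--> {p,q,r,s,t}  [new]
{p,q,s} --1--> {p,q,r,s,t}  [seen]
{q,r} --0--> {q,r,t}  [new]
{q,r} --1--> {r,s,t}  [new]
{s} --0--> {p,s}  [new]
{s} --1--> {p,s}  [seen]
{p,q,r,s,t} --0--> {p,q,r,s,t}  [seen]
{p,q,r,s,t} --1--> {p,q,r,s,t}  [seen]
{q,r,t} --0--> {p,q,r,s,t}  [seen]
{q,r,t} --1--> {r,s,t}  [seen]
{r,s,t} --0--> {p,q,r,s}  [new]
{r,s,t} --1--> {p,s,t}  [new]
{p,s} --0--> {p,r,s}  [new]
{p,s} --1--> {p,q,s}  [seen]
{p,q,r,s} --0--> {p,q,r,s,t}  [seen]
{p,q,r,s} --1--> {p,q,r,s,t}  [seen]
{p,s,t} --0--> {p,r,s}  [seen]
{p,s,t} --1--> {p,q,s,t}  [new]
{p,r,s} --0--> {p,q,r,s}  [seen]
{p,r,s} --1--> {p,q,s}  [seen]
{p,q,s,t} --0--> {p,q,r,s,t}  [seen]
{p,q,s,t} --1--> {p,q,r,s,t}  [seen]
Reachable DFA states: {p}, {r}, {p,q,s}, {q,r}, {s}, {p,q,r,s,t}, {q,r,t}, {r,s,t}, {p,s}, {p,q,r,s}, {p,s,t}, {p,r,s}, {p,q,s,t}.
Accepting DFA states (contain an NFA accepting state): {p}, {r}, {p,q,s}, {q,r}, {p,q,r,s,t}, {q,r,t}, {r,s,t}, {p,s}, {p,q,r,s}, {p,s,t}, {p,r,s}, {p,q,s,t}.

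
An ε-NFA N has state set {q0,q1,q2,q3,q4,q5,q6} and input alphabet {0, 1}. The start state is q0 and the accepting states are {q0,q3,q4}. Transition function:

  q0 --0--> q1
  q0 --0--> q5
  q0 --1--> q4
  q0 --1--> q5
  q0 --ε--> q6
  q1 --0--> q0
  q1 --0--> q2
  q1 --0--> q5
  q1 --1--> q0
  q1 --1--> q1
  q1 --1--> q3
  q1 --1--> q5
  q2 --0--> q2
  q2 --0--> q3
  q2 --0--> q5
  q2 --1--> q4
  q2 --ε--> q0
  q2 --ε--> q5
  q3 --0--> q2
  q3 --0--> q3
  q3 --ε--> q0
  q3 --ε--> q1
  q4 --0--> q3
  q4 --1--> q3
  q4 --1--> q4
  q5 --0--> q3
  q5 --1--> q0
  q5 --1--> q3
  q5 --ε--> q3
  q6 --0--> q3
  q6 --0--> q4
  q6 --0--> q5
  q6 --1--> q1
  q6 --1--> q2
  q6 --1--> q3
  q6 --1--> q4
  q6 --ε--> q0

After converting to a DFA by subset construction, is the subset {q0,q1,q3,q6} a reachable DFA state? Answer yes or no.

no

Start state of the DFA: {q0,q6} (ε-closure of the NFA start).
{q0,q6} --0--> {q0,q1,q3,q4,q5,q6}  [new]
{q0,q6} --1--> {q0,q1,q2,q3,q4,q5,q6}  [new]
{q0,q1,q3,q4,q5,q6} --0--> {q0,q1,q2,q3,q4,q5,q6}  [seen]
{q0,q1,q3,q4,q5,q6} --1--> {q0,q1,q2,q3,q4,q5,q6}  [seen]
{q0,q1,q2,q3,q4,q5,q6} --0--> {q0,q1,q2,q3,q4,q5,q6}  [seen]
{q0,q1,q2,q3,q4,q5,q6} --1--> {q0,q1,q2,q3,q4,q5,q6}  [seen]
Reachable DFA states: {q0,q6}, {q0,q1,q3,q4,q5,q6}, {q0,q1,q2,q3,q4,q5,q6}.
{q0,q1,q3,q6} is not among them.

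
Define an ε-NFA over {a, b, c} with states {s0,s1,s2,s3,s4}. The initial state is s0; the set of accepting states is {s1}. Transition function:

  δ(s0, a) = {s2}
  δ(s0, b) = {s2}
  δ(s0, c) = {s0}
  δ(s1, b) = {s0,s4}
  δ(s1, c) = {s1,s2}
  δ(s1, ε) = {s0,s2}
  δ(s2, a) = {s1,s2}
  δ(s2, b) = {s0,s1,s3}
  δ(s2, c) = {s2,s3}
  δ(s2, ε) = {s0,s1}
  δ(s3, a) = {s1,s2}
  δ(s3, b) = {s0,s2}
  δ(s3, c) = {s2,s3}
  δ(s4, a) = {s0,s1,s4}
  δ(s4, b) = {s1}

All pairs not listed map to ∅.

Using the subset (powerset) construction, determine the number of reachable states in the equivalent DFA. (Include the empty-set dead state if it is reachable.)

5

Start state of the DFA: {s0} (ε-closure of the NFA start).
{s0} --a--> {s0,s1,s2}  [new]
{s0} --b--> {s0,s1,s2}  [seen]
{s0} --c--> {s0}  [seen]
{s0,s1,s2} --a--> {s0,s1,s2}  [seen]
{s0,s1,s2} --b--> {s0,s1,s2,s3,s4}  [new]
{s0,s1,s2} --c--> {s0,s1,s2,s3}  [new]
{s0,s1,s2,s3,s4} --a--> {s0,s1,s2,s4}  [new]
{s0,s1,s2,s3,s4} --b--> {s0,s1,s2,s3,s4}  [seen]
{s0,s1,s2,s3,s4} --c--> {s0,s1,s2,s3}  [seen]
{s0,s1,s2,s3} --a--> {s0,s1,s2}  [seen]
{s0,s1,s2,s3} --b--> {s0,s1,s2,s3,s4}  [seen]
{s0,s1,s2,s3} --c--> {s0,s1,s2,s3}  [seen]
{s0,s1,s2,s4} --a--> {s0,s1,s2,s4}  [seen]
{s0,s1,s2,s4} --b--> {s0,s1,s2,s3,s4}  [seen]
{s0,s1,s2,s4} --c--> {s0,s1,s2,s3}  [seen]
Reachable DFA states: {s0}, {s0,s1,s2}, {s0,s1,s2,s3,s4}, {s0,s1,s2,s3}, {s0,s1,s2,s4}.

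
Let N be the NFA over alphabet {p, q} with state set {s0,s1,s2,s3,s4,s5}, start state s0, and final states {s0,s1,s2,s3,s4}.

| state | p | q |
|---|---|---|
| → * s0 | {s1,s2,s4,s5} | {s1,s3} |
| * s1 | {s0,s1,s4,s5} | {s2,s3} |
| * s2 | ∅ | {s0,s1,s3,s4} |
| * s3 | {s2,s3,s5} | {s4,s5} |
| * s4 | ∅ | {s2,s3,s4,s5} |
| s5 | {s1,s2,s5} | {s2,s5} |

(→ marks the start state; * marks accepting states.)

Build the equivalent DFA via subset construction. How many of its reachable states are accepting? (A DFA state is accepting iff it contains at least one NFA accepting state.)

Start state of the DFA: {s0}.
{s0} --p--> {s1,s2,s4,s5}  [new]
{s0} --q--> {s1,s3}  [new]
{s1,s2,s4,s5} --p--> {s0,s1,s2,s4,s5}  [new]
{s1,s2,s4,s5} --q--> {s0,s1,s2,s3,s4,s5}  [new]
{s1,s3} --p--> {s0,s1,s2,s3,s4,s5}  [seen]
{s1,s3} --q--> {s2,s3,s4,s5}  [new]
{s0,s1,s2,s4,s5} --p--> {s0,s1,s2,s4,s5}  [seen]
{s0,s1,s2,s4,s5} --q--> {s0,s1,s2,s3,s4,s5}  [seen]
{s0,s1,s2,s3,s4,s5} --p--> {s0,s1,s2,s3,s4,s5}  [seen]
{s0,s1,s2,s3,s4,s5} --q--> {s0,s1,s2,s3,s4,s5}  [seen]
{s2,s3,s4,s5} --p--> {s1,s2,s3,s5}  [new]
{s2,s3,s4,s5} --q--> {s0,s1,s2,s3,s4,s5}  [seen]
{s1,s2,s3,s5} --p--> {s0,s1,s2,s3,s4,s5}  [seen]
{s1,s2,s3,s5} --q--> {s0,s1,s2,s3,s4,s5}  [seen]
Reachable DFA states: {s0}, {s1,s2,s4,s5}, {s1,s3}, {s0,s1,s2,s4,s5}, {s0,s1,s2,s3,s4,s5}, {s2,s3,s4,s5}, {s1,s2,s3,s5}.
Accepting DFA states (contain an NFA accepting state): {s0}, {s1,s2,s4,s5}, {s1,s3}, {s0,s1,s2,s4,s5}, {s0,s1,s2,s3,s4,s5}, {s2,s3,s4,s5}, {s1,s2,s3,s5}.

7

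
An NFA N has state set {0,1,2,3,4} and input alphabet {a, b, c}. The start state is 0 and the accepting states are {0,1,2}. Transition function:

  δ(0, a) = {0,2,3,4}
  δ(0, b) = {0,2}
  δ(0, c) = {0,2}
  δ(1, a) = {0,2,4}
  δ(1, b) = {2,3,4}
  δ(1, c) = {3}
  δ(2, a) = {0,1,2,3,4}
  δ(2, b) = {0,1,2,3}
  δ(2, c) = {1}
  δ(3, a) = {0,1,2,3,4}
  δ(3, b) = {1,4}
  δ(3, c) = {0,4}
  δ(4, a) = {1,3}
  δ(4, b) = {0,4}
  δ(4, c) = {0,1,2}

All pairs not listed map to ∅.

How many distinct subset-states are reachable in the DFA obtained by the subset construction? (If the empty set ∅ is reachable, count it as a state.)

Start state of the DFA: {0}.
{0} --a--> {0,2,3,4}  [new]
{0} --b--> {0,2}  [new]
{0} --c--> {0,2}  [seen]
{0,2,3,4} --a--> {0,1,2,3,4}  [new]
{0,2,3,4} --b--> {0,1,2,3,4}  [seen]
{0,2,3,4} --c--> {0,1,2,4}  [new]
{0,2} --a--> {0,1,2,3,4}  [seen]
{0,2} --b--> {0,1,2,3}  [new]
{0,2} --c--> {0,1,2}  [new]
{0,1,2,3,4} --a--> {0,1,2,3,4}  [seen]
{0,1,2,3,4} --b--> {0,1,2,3,4}  [seen]
{0,1,2,3,4} --c--> {0,1,2,3,4}  [seen]
{0,1,2,4} --a--> {0,1,2,3,4}  [seen]
{0,1,2,4} --b--> {0,1,2,3,4}  [seen]
{0,1,2,4} --c--> {0,1,2,3}  [seen]
{0,1,2,3} --a--> {0,1,2,3,4}  [seen]
{0,1,2,3} --b--> {0,1,2,3,4}  [seen]
{0,1,2,3} --c--> {0,1,2,3,4}  [seen]
{0,1,2} --a--> {0,1,2,3,4}  [seen]
{0,1,2} --b--> {0,1,2,3,4}  [seen]
{0,1,2} --c--> {0,1,2,3}  [seen]
Reachable DFA states: {0}, {0,2,3,4}, {0,2}, {0,1,2,3,4}, {0,1,2,4}, {0,1,2,3}, {0,1,2}.

7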